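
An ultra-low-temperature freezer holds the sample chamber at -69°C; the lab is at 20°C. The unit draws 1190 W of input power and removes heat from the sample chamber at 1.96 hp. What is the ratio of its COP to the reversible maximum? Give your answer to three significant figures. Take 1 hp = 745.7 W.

0.535

Converting, Q̇_C = 1.960 hp = 1462 W, so COP_actual = Q̇_C/Ẇ = 1462/1190 = 1.228.
In absolute terms T_C = 204.15 K and T_H = 293.15 K, so ΔT = 89.00 K.
COP_Carnot = T_C/ΔT = 204.15/89.00 = 2.294.
η_II = COP_actual/COP_Carnot = 1.228/2.294 = 0.5354.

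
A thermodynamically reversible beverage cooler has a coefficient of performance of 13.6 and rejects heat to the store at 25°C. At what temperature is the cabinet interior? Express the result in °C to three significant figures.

4.58 °C

For a Carnot refrigerator COP_R = T_C/(T_H − T_C), so T_C = COP·T_H/(1 + COP).
With T_H = 298.15 K, T_C = 13.6 × 298.15/14.60 = 277.73 K.
Converting, 277.73 K = 4.58°C.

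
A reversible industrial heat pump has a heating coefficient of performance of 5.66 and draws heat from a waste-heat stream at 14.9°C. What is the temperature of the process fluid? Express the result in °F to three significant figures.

170 °F

COP_HP = T_H/(T_H − T_C) rearranges to T_H = COP·T_C/(COP − 1).
With T_C = 288.05 K, T_H = 5.66 × 288.05/4.660 = 349.86 K.
Converting, 349.86 K = 170.08°F.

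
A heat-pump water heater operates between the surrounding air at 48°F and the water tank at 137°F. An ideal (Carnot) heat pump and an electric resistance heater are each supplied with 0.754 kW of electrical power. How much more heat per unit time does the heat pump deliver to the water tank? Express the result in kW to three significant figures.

4.30 kW

In absolute terms T_C = 282.04 K and T_H = 331.48 K, so ΔT = 49.44 K.
COP_Carnot = T_H/ΔT = 331.48/49.44 = 6.704.
The heat pump delivers Q̇_H = COP × Ẇ = 5.055 kW; the resistance heater delivers Ẇ = 0.7540 kW.
Extra = (COP − 1)·Ẇ = 4.301 kW.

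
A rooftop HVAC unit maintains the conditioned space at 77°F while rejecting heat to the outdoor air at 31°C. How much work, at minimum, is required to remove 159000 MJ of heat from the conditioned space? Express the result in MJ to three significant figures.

3200 MJ

In absolute terms T_C = 298.15 K and T_H = 304.15 K, so ΔT = 6.000 K.
The reversible limit is COP_R = T_C/ΔT = 49.69, so W_min = Q_C/COP = Q_C·ΔT/T_C.
W_min = 159000 × 6.000/298.15 = 3200 MJ.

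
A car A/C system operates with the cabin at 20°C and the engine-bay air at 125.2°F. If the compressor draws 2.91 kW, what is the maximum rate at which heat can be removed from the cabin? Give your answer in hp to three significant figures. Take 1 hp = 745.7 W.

36.0 hp

In absolute terms T_C = 293.15 K and T_H = 324.93 K, so ΔT = 31.78 K.
COP_Carnot = T_C/ΔT = 293.15/31.78 = 9.225.
Q̇_max = COP_Carnot × Ẇ = 9.225 × 2.910 kW = 26.84 kW = 36.00 hp.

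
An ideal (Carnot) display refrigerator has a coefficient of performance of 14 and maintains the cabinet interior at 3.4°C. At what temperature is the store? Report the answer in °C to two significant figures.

COP_R = T_C/(T_H − T_C) gives T_H − T_C = T_C/COP.
With T_C = 276.55 K, T_H = 276.55 × (1 + 1/14) = 296.30 K.
Converting, 296.30 K = 23.15°C.

23 °C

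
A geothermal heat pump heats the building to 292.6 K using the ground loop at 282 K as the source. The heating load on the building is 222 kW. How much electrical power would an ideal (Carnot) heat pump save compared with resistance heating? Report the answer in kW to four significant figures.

The reservoir spacing is ΔT = 292.6 − 282 = 10.60 K.
COP_Carnot = T_H/ΔT = 292.60/10.60 = 27.60.
Resistance heating needs Ẇ_res = Q̇_H = 222.0 kW; the reversible heat pump needs only Ẇ_hp = Q̇_H/COP = 8.042 kW.
Saving = 222.0 − 8.042 = 214.0 kW.

214.0 kW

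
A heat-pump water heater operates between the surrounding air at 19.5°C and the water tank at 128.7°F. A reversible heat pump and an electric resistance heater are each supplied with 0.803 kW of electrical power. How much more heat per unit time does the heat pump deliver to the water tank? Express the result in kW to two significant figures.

6.9 kW

In absolute terms T_C = 292.65 K and T_H = 326.87 K, so ΔT = 34.22 K.
COP_Carnot = T_H/ΔT = 326.87/34.22 = 9.551.
The heat pump delivers Q̇_H = COP × Ẇ = 7.670 kW; the resistance heater delivers Ẇ = 0.8030 kW.
Extra = (COP − 1)·Ẇ = 6.867 kW.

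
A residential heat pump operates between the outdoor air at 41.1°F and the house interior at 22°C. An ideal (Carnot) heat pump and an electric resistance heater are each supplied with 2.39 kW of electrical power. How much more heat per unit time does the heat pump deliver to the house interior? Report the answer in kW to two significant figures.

In absolute terms T_C = 278.21 K and T_H = 295.15 K, so ΔT = 16.94 K.
COP_Carnot = T_H/ΔT = 295.15/16.94 = 17.42.
The heat pump delivers Q̇_H = COP × Ẇ = 41.63 kW; the resistance heater delivers Ẇ = 2.390 kW.
Extra = (COP − 1)·Ẇ = 39.24 kW.

39 kW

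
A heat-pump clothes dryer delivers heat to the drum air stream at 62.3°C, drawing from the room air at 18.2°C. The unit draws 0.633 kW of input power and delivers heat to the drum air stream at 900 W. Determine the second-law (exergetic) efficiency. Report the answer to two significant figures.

0.19

Converting, Q̇_H = 900.0 W = 0.9000 kW, so COP_actual = Q̇_H/Ẇ = 0.9000/0.6330 = 1.422.
In absolute terms T_C = 291.35 K and T_H = 335.45 K, so ΔT = 44.10 K.
COP_Carnot = T_H/ΔT = 335.45/44.10 = 7.607.
η_II = COP_actual/COP_Carnot = 1.422/7.607 = 0.1869.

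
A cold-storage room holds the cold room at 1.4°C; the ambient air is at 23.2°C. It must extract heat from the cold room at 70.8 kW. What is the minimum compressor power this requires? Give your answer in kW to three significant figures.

5.62 kW

In absolute terms T_C = 274.55 K and T_H = 296.35 K, so ΔT = 21.80 K.
COP_Carnot = T_C/ΔT = 274.55/21.80 = 12.59.
Ẇ_min = Q̇/COP_Carnot = 70.80/12.59 = 5.622 kW.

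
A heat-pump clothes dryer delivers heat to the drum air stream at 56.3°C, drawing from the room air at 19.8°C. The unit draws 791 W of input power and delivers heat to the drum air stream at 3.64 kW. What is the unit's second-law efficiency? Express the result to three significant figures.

Converting, Q̇_H = 3.640 kW = 3640 W, so COP_actual = Q̇_H/Ẇ = 3640/791.0 = 4.602.
In absolute terms T_C = 292.95 K and T_H = 329.45 K, so ΔT = 36.50 K.
COP_Carnot = T_H/ΔT = 329.45/36.50 = 9.026.
η_II = COP_actual/COP_Carnot = 4.602/9.026 = 0.5098.

0.510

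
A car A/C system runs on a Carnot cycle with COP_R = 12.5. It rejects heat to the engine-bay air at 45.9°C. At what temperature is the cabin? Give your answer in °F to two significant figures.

For a Carnot refrigerator COP_R = T_C/(T_H − T_C), so T_C = COP·T_H/(1 + COP).
With T_H = 319.05 K, T_C = 12.5 × 319.05/13.50 = 295.42 K.
Converting, 295.42 K = 72.08°F.

72 °F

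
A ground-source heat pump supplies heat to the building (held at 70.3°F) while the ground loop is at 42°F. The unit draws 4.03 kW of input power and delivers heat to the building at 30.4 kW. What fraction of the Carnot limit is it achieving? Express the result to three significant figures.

COP_actual = Q̇_H/Ẇ = 30.40/4.030 = 7.543.
In absolute terms T_C = 278.71 K and T_H = 294.43 K, so ΔT = 15.72 K.
COP_Carnot = T_H/ΔT = 294.43/15.72 = 18.73.
η_II = COP_actual/COP_Carnot = 7.543/18.73 = 0.4028.

0.403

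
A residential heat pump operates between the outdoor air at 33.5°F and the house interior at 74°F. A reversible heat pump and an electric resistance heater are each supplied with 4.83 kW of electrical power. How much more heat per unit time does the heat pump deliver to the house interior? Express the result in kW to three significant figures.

In absolute terms T_C = 273.98 K and T_H = 296.48 K, so ΔT = 22.50 K.
COP_Carnot = T_H/ΔT = 296.48/22.50 = 13.18.
The heat pump delivers Q̇_H = COP × Ẇ = 63.65 kW; the resistance heater delivers Ẇ = 4.830 kW.
Extra = (COP − 1)·Ẇ = 58.82 kW.

58.8 kW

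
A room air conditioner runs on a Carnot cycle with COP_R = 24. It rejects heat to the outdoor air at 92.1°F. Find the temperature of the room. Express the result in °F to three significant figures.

For a Carnot refrigerator COP_R = T_C/(T_H − T_C), so T_C = COP·T_H/(1 + COP).
With T_H = 306.54 K, T_C = 24 × 306.54/25.00 = 294.28 K.
Converting, 294.28 K = 70.03°F.

70.0 °F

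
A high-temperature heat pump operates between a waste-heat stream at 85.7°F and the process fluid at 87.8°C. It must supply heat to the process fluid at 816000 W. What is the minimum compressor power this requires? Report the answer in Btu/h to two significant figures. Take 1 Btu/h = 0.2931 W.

450000 Btu/h

In absolute terms T_C = 302.98 K and T_H = 360.95 K, so ΔT = 57.97 K.
COP_Carnot = T_H/ΔT = 360.95/57.97 = 6.227.
Ẇ_min = Q̇/COP_Carnot = 816000/6.227 = 131000 W = 447100 Btu/h.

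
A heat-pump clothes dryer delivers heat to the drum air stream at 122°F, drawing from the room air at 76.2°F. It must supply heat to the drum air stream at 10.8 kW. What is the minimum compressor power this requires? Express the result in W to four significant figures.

In absolute terms T_C = 297.71 K and T_H = 323.15 K, so ΔT = 25.44 K.
COP_Carnot = T_H/ΔT = 323.15/25.44 = 12.70.
Ẇ_min = Q̇/COP_Carnot = 10.80/12.70 = 0.8504 kW = 850.4 W.

850.4 W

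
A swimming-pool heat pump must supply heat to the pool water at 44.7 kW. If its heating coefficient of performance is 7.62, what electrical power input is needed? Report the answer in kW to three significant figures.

5.87 kW

Ẇ = Q̇_H/COP_HP = 44.70/7.62 = 5.866 kW.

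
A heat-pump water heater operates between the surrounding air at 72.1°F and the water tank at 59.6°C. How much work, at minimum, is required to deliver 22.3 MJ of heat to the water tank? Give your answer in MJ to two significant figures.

In absolute terms T_C = 295.43 K and T_H = 332.75 K, so ΔT = 37.32 K.
The reversible limit is COP_HP = T_H/ΔT = 8.916, so W_min = Q_H/COP = Q_H·ΔT/T_H.
W_min = 22.30 × 37.32/332.75 = 2.501 MJ.

2.5 MJ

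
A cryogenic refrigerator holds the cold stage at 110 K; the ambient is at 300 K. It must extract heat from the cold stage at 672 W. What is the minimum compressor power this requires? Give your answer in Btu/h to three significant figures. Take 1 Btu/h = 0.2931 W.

The reservoir spacing is ΔT = 300 − 110 = 190.0 K.
COP_Carnot = T_C/ΔT = 110.00/190.0 = 0.5789.
Ẇ_min = Q̇/COP_Carnot = 672.0/0.5789 = 1161 W = 3960 Btu/h.

3960 Btu/h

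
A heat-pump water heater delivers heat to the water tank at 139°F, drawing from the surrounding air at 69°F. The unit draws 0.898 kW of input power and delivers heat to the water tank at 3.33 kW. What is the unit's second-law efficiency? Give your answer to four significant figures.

COP_actual = Q̇_H/Ẇ = 3.330/0.8980 = 3.708.
In absolute terms T_C = 293.71 K and T_H = 332.59 K, so ΔT = 38.89 K.
COP_Carnot = T_H/ΔT = 332.59/38.89 = 8.552.
η_II = COP_actual/COP_Carnot = 3.708/8.552 = 0.4336.

0.4336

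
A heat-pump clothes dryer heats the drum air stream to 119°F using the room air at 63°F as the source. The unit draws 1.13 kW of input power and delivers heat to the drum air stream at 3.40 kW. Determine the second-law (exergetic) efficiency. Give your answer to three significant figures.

COP_actual = Q̇_H/Ẇ = 3.400/1.130 = 3.009.
In absolute terms T_C = 290.37 K and T_H = 321.48 K, so ΔT = 31.11 K.
COP_Carnot = T_H/ΔT = 321.48/31.11 = 10.33.
η_II = COP_actual/COP_Carnot = 3.009/10.33 = 0.2912.

0.291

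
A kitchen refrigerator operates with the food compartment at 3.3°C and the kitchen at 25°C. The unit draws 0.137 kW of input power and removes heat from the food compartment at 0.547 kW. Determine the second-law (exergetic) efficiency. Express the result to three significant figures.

0.313

COP_actual = Q̇_C/Ẇ = 0.5470/0.1370 = 3.993.
In absolute terms T_C = 276.45 K and T_H = 298.15 K, so ΔT = 21.70 K.
COP_Carnot = T_C/ΔT = 276.45/21.70 = 12.74.
η_II = COP_actual/COP_Carnot = 3.993/12.74 = 0.3134.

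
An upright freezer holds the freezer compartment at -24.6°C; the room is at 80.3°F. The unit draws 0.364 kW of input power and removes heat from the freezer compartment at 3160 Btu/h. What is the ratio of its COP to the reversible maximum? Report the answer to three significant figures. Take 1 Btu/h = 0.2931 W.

Converting, Q̇_C = 3160 Btu/h = 0.9262 kW, so COP_actual = Q̇_C/Ẇ = 0.9262/0.3640 = 2.544.
In absolute terms T_C = 248.55 K and T_H = 299.98 K, so ΔT = 51.43 K.
COP_Carnot = T_C/ΔT = 248.55/51.43 = 4.832.
η_II = COP_actual/COP_Carnot = 2.544/4.832 = 0.5265.

0.527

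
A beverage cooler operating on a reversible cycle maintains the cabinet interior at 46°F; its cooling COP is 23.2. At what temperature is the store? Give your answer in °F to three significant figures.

67.8 °F

COP_R = T_C/(T_H − T_C) gives T_H − T_C = T_C/COP.
With T_C = 280.93 K, T_H = 280.93 × (1 + 1/23.2) = 293.04 K.
Converting, 293.04 K = 67.80°F.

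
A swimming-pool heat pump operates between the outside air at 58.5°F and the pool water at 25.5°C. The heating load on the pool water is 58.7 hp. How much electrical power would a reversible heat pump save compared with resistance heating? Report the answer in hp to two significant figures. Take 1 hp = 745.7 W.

57 hp

In absolute terms T_C = 287.87 K and T_H = 298.65 K, so ΔT = 10.78 K.
COP_Carnot = T_H/ΔT = 298.65/10.78 = 27.71.
Resistance heating needs Ẇ_res = Q̇_H = 58.70 hp; the reversible heat pump needs only Ẇ_hp = Q̇_H/COP = 2.118 hp.
Saving = 58.70 − 2.118 = 56.58 hp.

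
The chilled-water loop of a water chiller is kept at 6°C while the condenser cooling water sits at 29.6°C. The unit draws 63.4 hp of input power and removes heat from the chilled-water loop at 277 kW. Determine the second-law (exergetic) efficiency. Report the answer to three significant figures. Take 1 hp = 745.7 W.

Converting, Q̇_C = 277.0 kW = 371.5 hp, so COP_actual = Q̇_C/Ẇ = 371.5/63.40 = 5.859.
In absolute terms T_C = 279.15 K and T_H = 302.75 K, so ΔT = 23.60 K.
COP_Carnot = T_C/ΔT = 279.15/23.60 = 11.83.
η_II = COP_actual/COP_Carnot = 5.859/11.83 = 0.4953.

0.495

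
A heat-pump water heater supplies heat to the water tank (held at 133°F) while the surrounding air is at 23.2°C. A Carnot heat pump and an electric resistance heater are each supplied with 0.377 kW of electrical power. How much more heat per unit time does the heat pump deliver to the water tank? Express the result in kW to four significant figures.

3.395 kW

In absolute terms T_C = 296.35 K and T_H = 329.26 K, so ΔT = 32.91 K.
COP_Carnot = T_H/ΔT = 329.26/32.91 = 10.00.
The heat pump delivers Q̇_H = COP × Ẇ = 3.772 kW; the resistance heater delivers Ẇ = 0.3770 kW.
Extra = (COP − 1)·Ẇ = 3.395 kW.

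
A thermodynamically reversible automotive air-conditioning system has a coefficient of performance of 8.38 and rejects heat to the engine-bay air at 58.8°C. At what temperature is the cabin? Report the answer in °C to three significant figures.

23.4 °C

For a Carnot refrigerator COP_R = T_C/(T_H − T_C), so T_C = COP·T_H/(1 + COP).
With T_H = 331.95 K, T_C = 8.38 × 331.95/9.380 = 296.56 K.
Converting, 296.56 K = 23.41°C.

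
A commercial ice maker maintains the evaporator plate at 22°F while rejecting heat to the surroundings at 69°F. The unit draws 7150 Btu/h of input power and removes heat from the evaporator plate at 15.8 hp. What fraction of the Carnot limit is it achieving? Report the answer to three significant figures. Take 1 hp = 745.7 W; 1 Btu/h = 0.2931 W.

0.549

Converting, Q̇_C = 15.80 hp = 40200 Btu/h, so COP_actual = Q̇_C/Ẇ = 40200/7150 = 5.622.
In absolute terms T_C = 267.59 K and T_H = 293.71 K, so ΔT = 26.11 K.
COP_Carnot = T_C/ΔT = 267.59/26.11 = 10.25.
η_II = COP_actual/COP_Carnot = 5.622/10.25 = 0.5486.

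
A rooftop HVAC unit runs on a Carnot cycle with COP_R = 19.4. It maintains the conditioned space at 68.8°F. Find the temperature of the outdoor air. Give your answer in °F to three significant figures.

96.0 °F

COP_R = T_C/(T_H − T_C) gives T_H − T_C = T_C/COP.
With T_C = 293.59 K, T_H = 293.59 × (1 + 1/19.4) = 308.73 K.
Converting, 308.73 K = 96.04°F.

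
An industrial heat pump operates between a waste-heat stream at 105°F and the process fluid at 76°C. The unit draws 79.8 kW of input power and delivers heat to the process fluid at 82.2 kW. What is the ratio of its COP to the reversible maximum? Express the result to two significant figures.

0.10

COP_actual = Q̇_H/Ẇ = 82.20/79.80 = 1.030.
In absolute terms T_C = 313.71 K and T_H = 349.15 K, so ΔT = 35.44 K.
COP_Carnot = T_H/ΔT = 349.15/35.44 = 9.851.
η_II = COP_actual/COP_Carnot = 1.030/9.851 = 0.1046.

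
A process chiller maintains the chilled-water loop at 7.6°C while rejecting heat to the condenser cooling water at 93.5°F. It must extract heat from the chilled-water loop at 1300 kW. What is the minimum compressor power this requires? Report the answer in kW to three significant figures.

In absolute terms T_C = 280.75 K and T_H = 307.32 K, so ΔT = 26.57 K.
COP_Carnot = T_C/ΔT = 280.75/26.57 = 10.57.
Ẇ_min = Q̇/COP_Carnot = 1300/10.57 = 123.0 kW.

123 kW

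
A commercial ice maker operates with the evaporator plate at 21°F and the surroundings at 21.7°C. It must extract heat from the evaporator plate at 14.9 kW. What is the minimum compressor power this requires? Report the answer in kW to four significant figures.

In absolute terms T_C = 267.04 K and T_H = 294.85 K, so ΔT = 27.81 K.
COP_Carnot = T_C/ΔT = 267.04/27.81 = 9.602.
Ẇ_min = Q̇/COP_Carnot = 14.90/9.602 = 1.552 kW.

1.552 kW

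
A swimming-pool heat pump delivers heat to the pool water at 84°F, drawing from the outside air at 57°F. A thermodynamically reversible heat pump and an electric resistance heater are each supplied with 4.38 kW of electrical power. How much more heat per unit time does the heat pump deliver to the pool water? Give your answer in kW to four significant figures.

In absolute terms T_C = 287.04 K and T_H = 302.04 K, so ΔT = 15.00 K.
COP_Carnot = T_H/ΔT = 302.04/15.00 = 20.14.
The heat pump delivers Q̇_H = COP × Ẇ = 88.20 kW; the resistance heater delivers Ẇ = 4.380 kW.
Extra = (COP − 1)·Ẇ = 83.82 kW.

83.82 kW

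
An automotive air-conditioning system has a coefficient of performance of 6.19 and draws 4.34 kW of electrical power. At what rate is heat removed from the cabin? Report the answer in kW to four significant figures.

26.86 kW

Q̇_C = COP × Ẇ = 6.19 × 4.340 = 26.86 kW.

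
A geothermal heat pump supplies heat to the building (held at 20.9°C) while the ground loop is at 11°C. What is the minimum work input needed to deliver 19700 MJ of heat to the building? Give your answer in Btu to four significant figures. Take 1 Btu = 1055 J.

In absolute terms T_C = 284.15 K and T_H = 294.05 K, so ΔT = 9.900 K.
The reversible limit is COP_HP = T_H/ΔT = 29.70, so W_min = Q_H/COP = Q_H·ΔT/T_H.
W_min = 19700 × 9.900/294.05 = 663.3 MJ = 628700 Btu.

628700 Btu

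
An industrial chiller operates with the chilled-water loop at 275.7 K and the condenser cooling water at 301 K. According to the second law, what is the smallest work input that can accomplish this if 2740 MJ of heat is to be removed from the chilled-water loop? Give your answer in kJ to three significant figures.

251000 kJ

The reservoir spacing is ΔT = 301 − 275.7 = 25.30 K.
The reversible limit is COP_R = T_C/ΔT = 10.90, so W_min = Q_C/COP = Q_C·ΔT/T_C.
W_min = 2740 × 25.30/275.70 = 251.4 MJ = 251400 kJ.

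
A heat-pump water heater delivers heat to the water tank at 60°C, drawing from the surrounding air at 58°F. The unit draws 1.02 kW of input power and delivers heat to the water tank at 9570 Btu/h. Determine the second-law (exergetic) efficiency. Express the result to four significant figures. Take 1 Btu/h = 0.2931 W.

Converting, Q̇_H = 9570 Btu/h = 2.805 kW, so COP_actual = Q̇_H/Ẇ = 2.805/1.020 = 2.750.
In absolute terms T_C = 287.59 K and T_H = 333.15 K, so ΔT = 45.56 K.
COP_Carnot = T_H/ΔT = 333.15/45.56 = 7.313.
η_II = COP_actual/COP_Carnot = 2.750/7.313 = 0.3760.

0.3760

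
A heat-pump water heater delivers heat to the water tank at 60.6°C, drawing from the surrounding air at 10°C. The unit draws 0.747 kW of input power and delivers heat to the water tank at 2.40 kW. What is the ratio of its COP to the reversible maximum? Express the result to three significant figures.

COP_actual = Q̇_H/Ẇ = 2.400/0.7470 = 3.213.
In absolute terms T_C = 283.15 K and T_H = 333.75 K, so ΔT = 50.60 K.
COP_Carnot = T_H/ΔT = 333.75/50.60 = 6.596.
η_II = COP_actual/COP_Carnot = 3.213/6.596 = 0.4871.

0.487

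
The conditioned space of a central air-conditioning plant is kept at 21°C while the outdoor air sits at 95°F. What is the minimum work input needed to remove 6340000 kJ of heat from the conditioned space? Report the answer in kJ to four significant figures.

In absolute terms T_C = 294.15 K and T_H = 308.15 K, so ΔT = 14.00 K.
The reversible limit is COP_R = T_C/ΔT = 21.01, so W_min = Q_C/COP = Q_C·ΔT/T_C.
W_min = 6340000 × 14.00/294.15 = 301800 kJ.

301800 kJ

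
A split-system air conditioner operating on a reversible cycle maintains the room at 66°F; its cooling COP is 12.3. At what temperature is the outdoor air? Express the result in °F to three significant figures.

COP_R = T_C/(T_H − T_C) gives T_H − T_C = T_C/COP.
With T_C = 292.04 K, T_H = 292.04 × (1 + 1/12.3) = 315.78 K.
Converting, 315.78 K = 108.74°F.

109 °F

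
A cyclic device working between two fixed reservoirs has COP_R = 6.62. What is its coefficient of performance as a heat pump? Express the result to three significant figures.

7.62

The first law on one cycle gives Q_H = Q_C + W, so Q_H/W = Q_C/W + 1.
COP_HP = COP_R + 1 = 6.62 + 1 = 7.62.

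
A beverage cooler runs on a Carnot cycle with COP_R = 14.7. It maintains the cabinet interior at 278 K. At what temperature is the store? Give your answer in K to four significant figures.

296.9 K

COP_R = T_C/(T_H − T_C) gives T_H − T_C = T_C/COP.
With T_C = 278.00 K, T_H = 278.00 × (1 + 1/14.7) = 296.91 K.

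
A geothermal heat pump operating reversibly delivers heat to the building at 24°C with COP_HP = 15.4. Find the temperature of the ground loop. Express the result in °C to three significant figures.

4.70 °C

COP_HP = T_H/(T_H − T_C) gives T_H − T_C = T_H/COP.
With T_H = 297.15 K, T_C = 297.15 × (1 − 1/15.4) = 277.85 K.
Converting, 277.85 K = 4.70°C.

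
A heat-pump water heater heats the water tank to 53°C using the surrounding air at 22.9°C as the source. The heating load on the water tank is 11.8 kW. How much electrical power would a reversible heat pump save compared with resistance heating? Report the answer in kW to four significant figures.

In absolute terms T_C = 296.05 K and T_H = 326.15 K, so ΔT = 30.10 K.
COP_Carnot = T_H/ΔT = 326.15/30.10 = 10.84.
Resistance heating needs Ẇ_res = Q̇_H = 11.80 kW; the reversible heat pump needs only Ẇ_hp = Q̇_H/COP = 1.089 kW.
Saving = 11.80 − 1.089 = 10.71 kW.

10.71 kW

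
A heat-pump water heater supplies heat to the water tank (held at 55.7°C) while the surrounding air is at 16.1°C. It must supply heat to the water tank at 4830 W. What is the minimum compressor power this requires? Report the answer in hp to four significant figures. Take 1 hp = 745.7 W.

In absolute terms T_C = 289.25 K and T_H = 328.85 K, so ΔT = 39.60 K.
COP_Carnot = T_H/ΔT = 328.85/39.60 = 8.304.
Ẇ_min = Q̇/COP_Carnot = 4830/8.304 = 581.6 W = 0.7800 hp.

0.7800 hp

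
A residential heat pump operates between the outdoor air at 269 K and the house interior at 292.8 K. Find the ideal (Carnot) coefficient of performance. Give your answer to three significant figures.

12.3

The reservoir spacing is ΔT = 292.8 − 269 = 23.80 K.
For a reversible cycle, COP_Carnot = T_H/ΔT = 292.80/23.80 = 12.30.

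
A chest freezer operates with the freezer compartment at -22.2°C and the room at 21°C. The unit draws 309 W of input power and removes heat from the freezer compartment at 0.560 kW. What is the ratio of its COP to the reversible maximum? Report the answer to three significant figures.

Converting, Q̇_C = 0.5600 kW = 560.0 W, so COP_actual = Q̇_C/Ẇ = 560.0/309.0 = 1.812.
In absolute terms T_C = 250.95 K and T_H = 294.15 K, so ΔT = 43.20 K.
COP_Carnot = T_C/ΔT = 250.95/43.20 = 5.809.
η_II = COP_actual/COP_Carnot = 1.812/5.809 = 0.3120.

0.312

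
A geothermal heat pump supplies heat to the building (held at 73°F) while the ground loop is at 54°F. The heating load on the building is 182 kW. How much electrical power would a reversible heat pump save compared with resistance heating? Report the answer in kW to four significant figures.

175.5 kW

In absolute terms T_C = 285.37 K and T_H = 295.93 K, so ΔT = 10.56 K.
COP_Carnot = T_H/ΔT = 295.93/10.56 = 28.04.
Resistance heating needs Ẇ_res = Q̇_H = 182.0 kW; the reversible heat pump needs only Ẇ_hp = Q̇_H/COP = 6.492 kW.
Saving = 182.0 − 6.492 = 175.5 kW.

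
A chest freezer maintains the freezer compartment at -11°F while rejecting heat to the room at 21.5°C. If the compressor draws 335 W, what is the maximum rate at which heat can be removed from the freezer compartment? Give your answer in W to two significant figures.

In absolute terms T_C = 249.26 K and T_H = 294.65 K, so ΔT = 45.39 K.
COP_Carnot = T_C/ΔT = 249.26/45.39 = 5.492.
Q̇_max = COP_Carnot × Ẇ = 5.492 × 335.0 W = 1840 W.

1800 W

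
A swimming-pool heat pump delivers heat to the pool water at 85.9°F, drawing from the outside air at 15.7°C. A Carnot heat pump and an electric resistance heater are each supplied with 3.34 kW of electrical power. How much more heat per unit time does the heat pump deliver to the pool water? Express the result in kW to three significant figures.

In absolute terms T_C = 288.85 K and T_H = 303.09 K, so ΔT = 14.24 K.
COP_Carnot = T_H/ΔT = 303.09/14.24 = 21.28.
The heat pump delivers Q̇_H = COP × Ẇ = 71.07 kW; the resistance heater delivers Ẇ = 3.340 kW.
Extra = (COP − 1)·Ẇ = 67.73 kW.

67.7 kW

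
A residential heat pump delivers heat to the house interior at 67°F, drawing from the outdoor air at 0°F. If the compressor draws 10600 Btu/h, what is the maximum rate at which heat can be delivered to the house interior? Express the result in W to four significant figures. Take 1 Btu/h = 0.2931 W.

24420 W

In absolute terms T_C = 255.37 K and T_H = 292.59 K, so ΔT = 37.22 K.
COP_Carnot = T_H/ΔT = 292.59/37.22 = 7.861.
Q̇_max = COP_Carnot × Ẇ = 7.861 × 10600 Btu/h = 83320 Btu/h = 24420 W.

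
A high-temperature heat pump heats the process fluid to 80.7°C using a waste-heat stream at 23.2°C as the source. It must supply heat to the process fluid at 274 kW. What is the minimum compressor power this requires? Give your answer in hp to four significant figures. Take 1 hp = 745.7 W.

59.71 hp

In absolute terms T_C = 296.35 K and T_H = 353.85 K, so ΔT = 57.50 K.
COP_Carnot = T_H/ΔT = 353.85/57.50 = 6.154.
Ẇ_min = Q̇/COP_Carnot = 274.0/6.154 = 44.52 kW = 59.71 hp.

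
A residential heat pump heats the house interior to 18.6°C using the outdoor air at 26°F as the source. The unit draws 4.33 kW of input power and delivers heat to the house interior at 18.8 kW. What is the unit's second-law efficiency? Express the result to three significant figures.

COP_actual = Q̇_H/Ẇ = 18.80/4.330 = 4.342.
In absolute terms T_C = 269.82 K and T_H = 291.75 K, so ΔT = 21.93 K.
COP_Carnot = T_H/ΔT = 291.75/21.93 = 13.30.
η_II = COP_actual/COP_Carnot = 4.342/13.30 = 0.3264.

0.326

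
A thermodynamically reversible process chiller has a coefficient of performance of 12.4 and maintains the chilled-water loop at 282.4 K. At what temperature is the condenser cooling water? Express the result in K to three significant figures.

305 K

COP_R = T_C/(T_H − T_C) gives T_H − T_C = T_C/COP.
With T_C = 282.40 K, T_H = 282.40 × (1 + 1/12.4) = 305.17 K.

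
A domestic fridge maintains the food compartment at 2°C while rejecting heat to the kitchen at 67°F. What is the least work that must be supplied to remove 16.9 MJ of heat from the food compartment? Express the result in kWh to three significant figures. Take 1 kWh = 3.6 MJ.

In absolute terms T_C = 275.15 K and T_H = 292.59 K, so ΔT = 17.44 K.
The reversible limit is COP_R = T_C/ΔT = 15.77, so W_min = Q_C/COP = Q_C·ΔT/T_C.
W_min = 16.90 × 17.44/275.15 = 1.071 MJ = 0.2976 kWh.

0.298 kWh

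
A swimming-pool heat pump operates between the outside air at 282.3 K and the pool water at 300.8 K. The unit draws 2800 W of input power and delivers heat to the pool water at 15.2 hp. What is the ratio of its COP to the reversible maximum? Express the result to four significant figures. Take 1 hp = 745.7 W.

0.2490

Converting, Q̇_H = 15.20 hp = 11330 W, so COP_actual = Q̇_H/Ẇ = 11330/2800 = 4.048.
The reservoir spacing is ΔT = 300.8 − 282.3 = 18.50 K.
COP_Carnot = T_H/ΔT = 300.80/18.50 = 16.26.
η_II = COP_actual/COP_Carnot = 4.048/16.26 = 0.2490.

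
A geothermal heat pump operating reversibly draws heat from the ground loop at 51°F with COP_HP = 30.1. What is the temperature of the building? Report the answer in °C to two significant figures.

20 °C

COP_HP = T_H/(T_H − T_C) rearranges to T_H = COP·T_C/(COP − 1).
With T_C = 283.71 K, T_H = 30.1 × 283.71/29.10 = 293.45 K.
Converting, 293.45 K = 20.30°C.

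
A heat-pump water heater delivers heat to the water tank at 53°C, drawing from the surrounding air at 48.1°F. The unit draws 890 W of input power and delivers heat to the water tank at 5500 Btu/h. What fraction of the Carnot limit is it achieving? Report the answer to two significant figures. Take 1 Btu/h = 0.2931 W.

0.24

Converting, Q̇_H = 5500 Btu/h = 1612 W, so COP_actual = Q̇_H/Ẇ = 1612/890.0 = 1.811.
In absolute terms T_C = 282.09 K and T_H = 326.15 K, so ΔT = 44.06 K.
COP_Carnot = T_H/ΔT = 326.15/44.06 = 7.403.
η_II = COP_actual/COP_Carnot = 1.811/7.403 = 0.2447.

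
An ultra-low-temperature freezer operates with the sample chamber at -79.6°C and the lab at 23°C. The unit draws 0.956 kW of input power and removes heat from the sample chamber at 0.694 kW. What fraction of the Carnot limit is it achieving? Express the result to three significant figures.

COP_actual = Q̇_C/Ẇ = 0.6940/0.9560 = 0.7259.
In absolute terms T_C = 193.55 K and T_H = 296.15 K, so ΔT = 102.6 K.
COP_Carnot = T_C/ΔT = 193.55/102.6 = 1.886.
η_II = COP_actual/COP_Carnot = 0.7259/1.886 = 0.3848.

0.385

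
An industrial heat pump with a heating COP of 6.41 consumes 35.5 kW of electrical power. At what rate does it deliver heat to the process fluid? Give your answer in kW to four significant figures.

227.6 kW

Q̇_H = COP_HP × Ẇ = 6.41 × 35.50 = 227.6 kW.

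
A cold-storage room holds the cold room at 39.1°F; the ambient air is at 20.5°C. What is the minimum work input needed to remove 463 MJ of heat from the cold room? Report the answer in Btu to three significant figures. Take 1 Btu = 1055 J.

In absolute terms T_C = 277.09 K and T_H = 293.65 K, so ΔT = 16.56 K.
The reversible limit is COP_R = T_C/ΔT = 16.74, so W_min = Q_C/COP = Q_C·ΔT/T_C.
W_min = 463.0 × 16.56/277.09 = 27.66 MJ = 26220 Btu.

26200 Btu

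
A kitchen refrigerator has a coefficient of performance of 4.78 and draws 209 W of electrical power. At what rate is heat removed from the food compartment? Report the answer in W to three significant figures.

Q̇_C = COP × Ẇ = 4.78 × 209.0 = 999.0 W.

999 W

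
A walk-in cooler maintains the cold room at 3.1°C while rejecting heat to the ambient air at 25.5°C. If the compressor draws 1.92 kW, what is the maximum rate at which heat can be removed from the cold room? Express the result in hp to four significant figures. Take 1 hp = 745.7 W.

In absolute terms T_C = 276.25 K and T_H = 298.65 K, so ΔT = 22.40 K.
COP_Carnot = T_C/ΔT = 276.25/22.40 = 12.33.
Q̇_max = COP_Carnot × Ẇ = 12.33 × 1.920 kW = 23.68 kW = 31.75 hp.

31.75 hp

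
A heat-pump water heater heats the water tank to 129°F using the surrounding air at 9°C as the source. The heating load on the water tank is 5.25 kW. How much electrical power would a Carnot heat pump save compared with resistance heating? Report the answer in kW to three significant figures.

4.53 kW

In absolute terms T_C = 282.15 K and T_H = 327.04 K, so ΔT = 44.89 K.
COP_Carnot = T_H/ΔT = 327.04/44.89 = 7.286.
Resistance heating needs Ẇ_res = Q̇_H = 5.250 kW; the reversible heat pump needs only Ẇ_hp = Q̇_H/COP = 0.7206 kW.
Saving = 5.250 − 0.7206 = 4.529 kW.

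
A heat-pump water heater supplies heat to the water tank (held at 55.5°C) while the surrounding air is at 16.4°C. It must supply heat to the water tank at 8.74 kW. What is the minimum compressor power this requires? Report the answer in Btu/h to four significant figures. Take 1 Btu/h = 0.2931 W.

In absolute terms T_C = 289.55 K and T_H = 328.65 K, so ΔT = 39.10 K.
COP_Carnot = T_H/ΔT = 328.65/39.10 = 8.405.
Ẇ_min = Q̇/COP_Carnot = 8.740/8.405 = 1.040 kW = 3548 Btu/h.

3548 Btu/h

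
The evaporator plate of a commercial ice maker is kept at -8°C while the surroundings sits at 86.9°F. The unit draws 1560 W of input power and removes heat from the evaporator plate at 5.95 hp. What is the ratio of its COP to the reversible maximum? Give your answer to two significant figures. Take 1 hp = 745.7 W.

0.41

Converting, Q̇_C = 5.950 hp = 4437 W, so COP_actual = Q̇_C/Ẇ = 4437/1560 = 2.844.
In absolute terms T_C = 265.15 K and T_H = 303.65 K, so ΔT = 38.50 K.
COP_Carnot = T_C/ΔT = 265.15/38.50 = 6.887.
η_II = COP_actual/COP_Carnot = 2.844/6.887 = 0.4130.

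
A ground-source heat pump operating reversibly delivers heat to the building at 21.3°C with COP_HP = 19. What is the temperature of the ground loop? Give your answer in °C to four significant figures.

5.803 °C

COP_HP = T_H/(T_H − T_C) gives T_H − T_C = T_H/COP.
With T_H = 294.45 K, T_C = 294.45 × (1 − 1/19) = 278.95 K.
Converting, 278.95 K = 5.80°C.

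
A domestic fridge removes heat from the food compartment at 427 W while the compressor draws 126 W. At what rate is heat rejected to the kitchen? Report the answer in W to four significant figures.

For a cyclic device the first law requires Q̇_H = Q̇_C + Ẇ.
Q̇_H = Q̇_C + Ẇ = 553.0 W.

553.0 W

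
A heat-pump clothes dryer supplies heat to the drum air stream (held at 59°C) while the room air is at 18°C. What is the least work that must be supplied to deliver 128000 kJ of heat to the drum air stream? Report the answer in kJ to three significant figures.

15800 kJ

In absolute terms T_C = 291.15 K and T_H = 332.15 K, so ΔT = 41.00 K.
The reversible limit is COP_HP = T_H/ΔT = 8.101, so W_min = Q_H/COP = Q_H·ΔT/T_H.
W_min = 128000 × 41.00/332.15 = 15800 kJ.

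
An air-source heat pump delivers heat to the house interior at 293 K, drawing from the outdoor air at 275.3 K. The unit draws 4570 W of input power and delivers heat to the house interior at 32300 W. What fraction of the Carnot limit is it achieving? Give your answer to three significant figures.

0.427

COP_actual = Q̇_H/Ẇ = 32300/4570 = 7.068.
The reservoir spacing is ΔT = 293 − 275.3 = 17.70 K.
COP_Carnot = T_H/ΔT = 293.00/17.70 = 16.55.
η_II = COP_actual/COP_Carnot = 7.068/16.55 = 0.4270.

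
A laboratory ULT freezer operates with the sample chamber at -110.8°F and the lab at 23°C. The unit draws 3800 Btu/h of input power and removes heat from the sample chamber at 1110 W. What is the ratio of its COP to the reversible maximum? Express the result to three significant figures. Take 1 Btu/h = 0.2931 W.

0.526

Converting, Q̇_C = 1110 W = 3787 Btu/h, so COP_actual = Q̇_C/Ẇ = 3787/3800 = 0.9966.
In absolute terms T_C = 193.82 K and T_H = 296.15 K, so ΔT = 102.3 K.
COP_Carnot = T_C/ΔT = 193.82/102.3 = 1.894.
η_II = COP_actual/COP_Carnot = 0.9966/1.894 = 0.5262.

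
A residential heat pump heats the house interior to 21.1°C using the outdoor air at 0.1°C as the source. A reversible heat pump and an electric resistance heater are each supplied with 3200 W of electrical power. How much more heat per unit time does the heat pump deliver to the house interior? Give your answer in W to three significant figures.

41600 W

In absolute terms T_C = 273.25 K and T_H = 294.25 K, so ΔT = 21.00 K.
COP_Carnot = T_H/ΔT = 294.25/21.00 = 14.01.
The heat pump delivers Q̇_H = COP × Ẇ = 44840 W; the resistance heater delivers Ẇ = 3200 W.
Extra = (COP − 1)·Ẇ = 41640 W.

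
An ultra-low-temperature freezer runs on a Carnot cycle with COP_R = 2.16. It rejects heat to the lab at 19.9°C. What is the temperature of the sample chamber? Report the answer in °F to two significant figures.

-99 °F

For a Carnot refrigerator COP_R = T_C/(T_H − T_C), so T_C = COP·T_H/(1 + COP).
With T_H = 293.05 K, T_C = 2.16 × 293.05/3.160 = 200.31 K.
Converting, 200.31 K = -99.11°F.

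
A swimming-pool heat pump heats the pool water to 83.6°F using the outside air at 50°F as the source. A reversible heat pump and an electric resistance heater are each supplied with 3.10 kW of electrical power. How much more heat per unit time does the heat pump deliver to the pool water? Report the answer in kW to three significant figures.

In absolute terms T_C = 283.15 K and T_H = 301.82 K, so ΔT = 18.67 K.
COP_Carnot = T_H/ΔT = 301.82/18.67 = 16.17.
The heat pump delivers Q̇_H = COP × Ẇ = 50.12 kW; the resistance heater delivers Ẇ = 3.100 kW.
Extra = (COP − 1)·Ẇ = 47.02 kW.

47.0 kW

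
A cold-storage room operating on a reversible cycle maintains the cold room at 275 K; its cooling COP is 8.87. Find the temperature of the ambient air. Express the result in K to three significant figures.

306 K

COP_R = T_C/(T_H − T_C) gives T_H − T_C = T_C/COP.
With T_C = 275.00 K, T_H = 275.00 × (1 + 1/8.87) = 306.00 K.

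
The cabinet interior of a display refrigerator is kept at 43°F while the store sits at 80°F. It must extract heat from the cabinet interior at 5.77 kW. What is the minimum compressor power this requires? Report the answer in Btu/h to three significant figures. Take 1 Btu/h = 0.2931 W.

In absolute terms T_C = 279.26 K and T_H = 299.82 K, so ΔT = 20.56 K.
COP_Carnot = T_C/ΔT = 279.26/20.56 = 13.59.
Ẇ_min = Q̇/COP_Carnot = 5.770/13.59 = 0.4247 kW = 1449 Btu/h.

1450 Btu/h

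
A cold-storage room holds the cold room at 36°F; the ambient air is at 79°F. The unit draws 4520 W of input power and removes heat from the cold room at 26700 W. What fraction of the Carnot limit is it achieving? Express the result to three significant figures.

0.512

COP_actual = Q̇_C/Ẇ = 26700/4520 = 5.907.
In absolute terms T_C = 275.37 K and T_H = 299.26 K, so ΔT = 23.89 K.
COP_Carnot = T_C/ΔT = 275.37/23.89 = 11.53.
η_II = COP_actual/COP_Carnot = 5.907/11.53 = 0.5124.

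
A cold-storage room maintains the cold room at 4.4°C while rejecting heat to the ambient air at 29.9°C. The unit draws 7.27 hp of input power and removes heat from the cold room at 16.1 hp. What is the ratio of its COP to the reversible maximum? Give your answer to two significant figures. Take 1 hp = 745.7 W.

0.20

COP_actual = Q̇_C/Ẇ = 16.10/7.270 = 2.215.
In absolute terms T_C = 277.55 K and T_H = 303.05 K, so ΔT = 25.50 K.
COP_Carnot = T_C/ΔT = 277.55/25.50 = 10.88.
η_II = COP_actual/COP_Carnot = 2.215/10.88 = 0.2035.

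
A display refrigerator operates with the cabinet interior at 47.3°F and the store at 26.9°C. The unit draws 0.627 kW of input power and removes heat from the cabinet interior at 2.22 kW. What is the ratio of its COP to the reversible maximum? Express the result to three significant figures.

COP_actual = Q̇_C/Ẇ = 2.220/0.6270 = 3.541.
In absolute terms T_C = 281.65 K and T_H = 300.05 K, so ΔT = 18.40 K.
COP_Carnot = T_C/ΔT = 281.65/18.40 = 15.31.
η_II = COP_actual/COP_Carnot = 3.541/15.31 = 0.2313.

0.231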